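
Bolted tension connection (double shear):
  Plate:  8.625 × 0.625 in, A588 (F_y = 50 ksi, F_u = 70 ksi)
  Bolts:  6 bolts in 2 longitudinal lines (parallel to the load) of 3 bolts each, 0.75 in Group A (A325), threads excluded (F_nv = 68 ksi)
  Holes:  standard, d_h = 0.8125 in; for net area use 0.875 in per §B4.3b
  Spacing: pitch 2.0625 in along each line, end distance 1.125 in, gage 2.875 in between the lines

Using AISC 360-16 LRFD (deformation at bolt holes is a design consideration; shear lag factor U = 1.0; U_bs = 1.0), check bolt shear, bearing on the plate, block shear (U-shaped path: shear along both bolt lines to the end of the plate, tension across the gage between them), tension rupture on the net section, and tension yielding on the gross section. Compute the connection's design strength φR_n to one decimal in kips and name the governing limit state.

186.2 kips (block shear governs)

Bolt shear: A_b = π(0.75)²/4 = 0.44179 in². φR_n = 0.75 × 68 × 0.44179 × 6 × 2 = 270.4 kips.
Bearing (0.625 in plate, F_u = 70 ksi): end bolts L_c = 1.125 − 0.8125/2 = 0.71875, R_n = min(1.2×0.71875×0.625×70, 2.4×0.75×0.625×70) = 37.734 kips/bolt; interior L_c = 2.0625 − 0.8125 = 1.25, R_n = 65.625 kips/bolt. φR_n = 0.75 × (2×37.734 + 4×65.625) = 253.5 kips.
Block shear: shear path 2×[1.125+2×2.0625] = 2×5.25 in, A_gv = 6.5625, A_nv = 2×(5.25 − 2.5×0.875)×0.625 = 3.8281 in²; tension across gage: (2.875 − 1×0.875)×0.625 = 1.25 in². R_n = min(0.6×70×3.8281, 0.6×50×6.5625) + 1.0×70×1.25 = min(160.78, 196.88) + 87.5 = 248.28 kips. φR_n = 0.75 × 248.28 = 186.2 kips.
Tension rupture (net): A_n = (8.625 − 2×0.875)×0.625 = 4.2969 in² (U = 1.0, A_e = A_n). φR_n = 0.75 × 70 × 4.2969 = 225.6 kips.
Tension yield (gross): A_g = 8.625×0.625 = 5.3906 in². φR_n = 0.90 × 50 × 5.3906 = 242.6 kips.
Governing: min(270.4, 253.5, 186.2, 225.6, 242.6) = 186.2 kips → block shear.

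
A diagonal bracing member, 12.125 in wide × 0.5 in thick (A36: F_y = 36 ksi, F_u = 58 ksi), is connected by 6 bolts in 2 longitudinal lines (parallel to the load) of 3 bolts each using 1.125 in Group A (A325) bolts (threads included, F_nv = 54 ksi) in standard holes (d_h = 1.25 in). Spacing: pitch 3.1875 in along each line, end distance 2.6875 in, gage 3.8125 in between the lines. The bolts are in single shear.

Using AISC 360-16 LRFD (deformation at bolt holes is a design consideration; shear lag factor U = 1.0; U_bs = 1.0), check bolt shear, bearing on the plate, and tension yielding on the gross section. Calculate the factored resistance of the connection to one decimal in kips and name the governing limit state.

196.4 kips (gross-section yield governs)

Bolt shear: A_b = π(1.125)²/4 = 0.99402 in². φR_n = 0.75 × 54 × 0.99402 × 6 × 1 = 241.5 kips.
Bearing (0.5 in plate, F_u = 58 ksi): end bolts L_c = 2.6875 − 1.25/2 = 2.0625, R_n = min(1.2×2.0625×0.5×58, 2.4×1.125×0.5×58) = 71.775 kips/bolt; interior L_c = 3.1875 − 1.25 = 1.9375, R_n = 67.425 kips/bolt. φR_n = 0.75 × (2×71.775 + 4×67.425) = 309.9 kips.
Tension yield (gross): A_g = 12.125×0.5 = 6.0625 in². φR_n = 0.90 × 36 × 6.0625 = 196.4 kips.
Governing: min(241.5, 309.9, 196.4) = 196.4 kips → gross-section yield.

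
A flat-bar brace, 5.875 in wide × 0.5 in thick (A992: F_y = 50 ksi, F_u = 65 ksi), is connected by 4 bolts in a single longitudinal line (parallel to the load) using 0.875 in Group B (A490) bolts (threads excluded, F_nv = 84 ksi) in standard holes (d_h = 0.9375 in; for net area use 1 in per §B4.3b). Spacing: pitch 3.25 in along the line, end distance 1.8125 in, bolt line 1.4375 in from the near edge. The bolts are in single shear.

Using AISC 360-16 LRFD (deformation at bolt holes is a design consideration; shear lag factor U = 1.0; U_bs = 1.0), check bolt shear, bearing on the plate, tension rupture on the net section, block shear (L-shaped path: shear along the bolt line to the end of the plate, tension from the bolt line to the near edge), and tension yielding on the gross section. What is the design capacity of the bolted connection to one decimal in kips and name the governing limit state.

Bolt shear: A_b = π(0.875)²/4 = 0.60132 in². φR_n = 0.75 × 84 × 0.60132 × 4 × 1 = 151.5 kips.
Bearing (0.5 in plate, F_u = 65 ksi): end bolts L_c = 1.8125 − 0.9375/2 = 1.34375, R_n = min(1.2×1.34375×0.5×65, 2.4×0.875×0.5×65) = 52.406 kips/bolt; interior L_c = 3.25 − 0.9375 = 2.3125, R_n = 68.25 kips/bolt. φR_n = 0.75 × (1×52.406 + 3×68.25) = 192.9 kips.
Tension rupture (net): A_n = (5.875 − 1×1)×0.5 = 2.4375 in² (U = 1.0, A_e = A_n). φR_n = 0.75 × 65 × 2.4375 = 118.8 kips.
Block shear: shear path 1×[1.8125+3×3.25] = 1×11.5625 in, A_gv = 5.7813, A_nv = 1×(11.5625 − 3.5×1)×0.5 = 4.0313 in²; tension to near edge: (1.4375 − 0.5×1)×0.5 = 0.46875 in². R_n = min(0.6×65×4.0313, 0.6×50×5.7813) + 1.0×65×0.46875 = min(157.22, 173.44) + 30.469 = 187.69 kips. φR_n = 0.75 × 187.69 = 140.8 kips.
Tension yield (gross): A_g = 5.875×0.5 = 2.9375 in². φR_n = 0.90 × 50 × 2.9375 = 132.2 kips.
Governing: min(151.5, 192.9, 118.8, 140.8, 132.2) = 118.8 kips → net-section rupture.

118.8 kips (net-section rupture governs)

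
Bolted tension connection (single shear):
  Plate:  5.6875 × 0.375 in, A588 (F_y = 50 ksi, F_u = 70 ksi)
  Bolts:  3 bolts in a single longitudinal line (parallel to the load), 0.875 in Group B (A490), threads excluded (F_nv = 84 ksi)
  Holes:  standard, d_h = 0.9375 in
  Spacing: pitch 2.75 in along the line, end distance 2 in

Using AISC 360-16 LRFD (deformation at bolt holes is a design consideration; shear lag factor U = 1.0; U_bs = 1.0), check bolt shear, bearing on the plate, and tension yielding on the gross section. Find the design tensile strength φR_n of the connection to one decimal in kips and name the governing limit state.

96.0 kips (gross-section yield governs)

Bolt shear: A_b = π(0.875)²/4 = 0.60132 in². φR_n = 0.75 × 84 × 0.60132 × 3 × 1 = 113.6 kips.
Bearing (0.375 in plate, F_u = 70 ksi): end bolts L_c = 2 − 0.9375/2 = 1.53125, R_n = min(1.2×1.53125×0.375×70, 2.4×0.875×0.375×70) = 48.234 kips/bolt; interior L_c = 2.75 − 0.9375 = 1.8125, R_n = 55.125 kips/bolt. φR_n = 0.75 × (1×48.234 + 2×55.125) = 118.9 kips.
Tension yield (gross): A_g = 5.6875×0.375 = 2.1328 in². φR_n = 0.90 × 50 × 2.1328 = 96.0 kips.
Governing: min(113.6, 118.9, 96.0) = 96.0 kips → gross-section yield.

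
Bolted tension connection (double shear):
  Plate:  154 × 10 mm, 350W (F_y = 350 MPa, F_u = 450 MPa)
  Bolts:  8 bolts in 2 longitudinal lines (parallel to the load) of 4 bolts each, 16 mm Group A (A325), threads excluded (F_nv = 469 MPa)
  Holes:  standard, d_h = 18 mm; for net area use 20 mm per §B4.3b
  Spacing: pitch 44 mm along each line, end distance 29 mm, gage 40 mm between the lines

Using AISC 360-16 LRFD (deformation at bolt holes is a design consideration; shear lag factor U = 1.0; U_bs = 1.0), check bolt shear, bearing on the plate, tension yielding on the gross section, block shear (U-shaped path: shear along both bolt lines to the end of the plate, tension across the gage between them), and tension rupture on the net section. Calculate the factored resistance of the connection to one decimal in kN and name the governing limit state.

Bolt shear: A_b = π(16)²/4 = 201.06 mm². φR_n = 0.75 × 469 × 201.06 × 8 × 2 = 1131.6 kN.
Bearing (10 mm plate, F_u = 450 MPa): end bolts L_c = 29 − 18/2 = 20, R_n = min(1.2×20×10×450, 2.4×16×10×450) = 108 kN/bolt; interior L_c = 44 − 18 = 26, R_n = 140.4 kN/bolt. φR_n = 0.75 × (2×108 + 6×140.4) = 793.8 kN.
Tension yield (gross): A_g = 154×10 = 1540 mm². φR_n = 0.90 × 350 × 1540 = 485.1 kN.
Block shear: shear path 2×[29+3×44] = 2×161 mm, A_gv = 3220, A_nv = 2×(161 − 3.5×20)×10 = 1820 mm²; tension across gage: (40 − 1×20)×10 = 200 mm². R_n = min(0.6×450×1820, 0.6×350×3220) + 1.0×450×200 = min(491.4, 676.2) + 90 = 581.4 kN. φR_n = 0.75 × 581.4 = 436.1 kN.
Tension rupture (net): A_n = (154 − 2×20)×10 = 1140 mm² (U = 1.0, A_e = A_n). φR_n = 0.75 × 450 × 1140 = 384.8 kN.
Governing: min(1131.6, 793.8, 485.1, 436.1, 384.8) = 384.8 kN → net-section rupture.

384.8 kN (net-section rupture governs)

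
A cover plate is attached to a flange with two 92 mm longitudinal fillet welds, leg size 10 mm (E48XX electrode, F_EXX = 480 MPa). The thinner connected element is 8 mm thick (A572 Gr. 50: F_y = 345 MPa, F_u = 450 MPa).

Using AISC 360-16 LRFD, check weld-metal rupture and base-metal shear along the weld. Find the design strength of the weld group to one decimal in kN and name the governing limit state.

Weld metal: throat = 0.707×10 = 7.07 mm, L = 2×92 = 184 mm. φR_n = 0.75 × 0.6 × 480 × 7.07 × 184 = 281.0 kN.
Base metal shear (8 mm plate): yield φR_n = 1.0×0.6×345×8×184 = 304.7 kN; rupture φR_n = 0.75×0.6×450×8×184 = 298.1 kN; take 298.1 kN (rupture).
Governing: min(281.0, 298.1) = 281.0 kN → weld metal.

281.0 kN (weld metal governs)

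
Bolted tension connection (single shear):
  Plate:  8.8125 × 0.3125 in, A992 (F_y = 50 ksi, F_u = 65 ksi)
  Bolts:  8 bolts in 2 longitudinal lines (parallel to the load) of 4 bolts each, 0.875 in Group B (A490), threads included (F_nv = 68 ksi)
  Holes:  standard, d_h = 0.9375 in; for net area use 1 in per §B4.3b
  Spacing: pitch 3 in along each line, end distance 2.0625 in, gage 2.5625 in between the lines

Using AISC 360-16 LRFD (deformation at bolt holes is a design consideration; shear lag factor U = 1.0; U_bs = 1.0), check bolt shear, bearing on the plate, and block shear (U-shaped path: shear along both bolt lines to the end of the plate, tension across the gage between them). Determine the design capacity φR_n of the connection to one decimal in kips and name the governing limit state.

Bolt shear: A_b = π(0.875)²/4 = 0.60132 in². φR_n = 0.75 × 68 × 0.60132 × 8 × 1 = 245.3 kips.
Bearing (0.3125 in plate, F_u = 65 ksi): end bolts L_c = 2.0625 − 0.9375/2 = 1.59375, R_n = min(1.2×1.59375×0.3125×65, 2.4×0.875×0.3125×65) = 38.848 kips/bolt; interior L_c = 3 − 0.9375 = 2.0625, R_n = 42.656 kips/bolt. φR_n = 0.75 × (2×38.848 + 6×42.656) = 250.2 kips.
Block shear: shear path 2×[2.0625+3×3] = 2×11.0625 in, A_gv = 6.9141, A_nv = 2×(11.0625 − 3.5×1)×0.3125 = 4.7266 in²; tension across gage: (2.5625 − 1×1)×0.3125 = 0.48828 in². R_n = min(0.6×65×4.7266, 0.6×50×6.9141) + 1.0×65×0.48828 = min(184.34, 207.42) + 31.738 = 216.08 kips. φR_n = 0.75 × 216.08 = 162.1 kips.
Governing: min(245.3, 250.2, 162.1) = 162.1 kips → block shear.

162.1 kips (block shear governs)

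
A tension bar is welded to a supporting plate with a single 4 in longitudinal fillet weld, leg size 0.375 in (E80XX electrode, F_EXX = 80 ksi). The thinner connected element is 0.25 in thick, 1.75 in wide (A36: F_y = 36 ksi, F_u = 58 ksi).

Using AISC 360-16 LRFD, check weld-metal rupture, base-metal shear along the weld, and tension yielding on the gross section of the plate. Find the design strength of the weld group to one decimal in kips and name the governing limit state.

Weld metal: throat = 0.707×0.375 = 0.26513 in, L = 4 in. φR_n = 0.75 × 0.6 × 80 × 0.26513 × 4 = 38.2 kips.
Base metal shear (0.25 in plate): yield φR_n = 1.0×0.6×36×0.25×4 = 21.6 kips; rupture φR_n = 0.75×0.6×58×0.25×4 = 26.1 kips; take 21.6 kips (yield).
Tension yield (gross): A_g = 1.75×0.25 = 0.4375 in². φR_n = 0.90 × 36 × 0.4375 = 14.2 kips.
Governing: min(38.2, 21.6, 14.2) = 14.2 kips → gross-section yield.

14.2 kips (gross-section yield governs)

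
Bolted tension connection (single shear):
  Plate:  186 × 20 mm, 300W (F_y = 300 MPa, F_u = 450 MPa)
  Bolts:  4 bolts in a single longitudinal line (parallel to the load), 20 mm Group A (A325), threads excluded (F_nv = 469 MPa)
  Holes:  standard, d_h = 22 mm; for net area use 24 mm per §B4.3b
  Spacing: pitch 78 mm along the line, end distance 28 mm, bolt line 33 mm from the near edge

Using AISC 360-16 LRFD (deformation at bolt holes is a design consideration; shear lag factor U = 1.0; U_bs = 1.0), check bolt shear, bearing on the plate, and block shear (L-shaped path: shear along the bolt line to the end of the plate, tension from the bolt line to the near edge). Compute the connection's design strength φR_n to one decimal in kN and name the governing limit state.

Bolt shear: A_b = π(20)²/4 = 314.16 mm². φR_n = 0.75 × 469 × 314.16 × 4 × 1 = 442.0 kN.
Bearing (20 mm plate, F_u = 450 MPa): end bolts L_c = 28 − 22/2 = 17, R_n = min(1.2×17×20×450, 2.4×20×20×450) = 183.6 kN/bolt; interior L_c = 78 − 22 = 56, R_n = 432 kN/bolt. φR_n = 0.75 × (1×183.6 + 3×432) = 1109.7 kN.
Block shear: shear path 1×[28+3×78] = 1×262 mm, A_gv = 5240, A_nv = 1×(262 − 3.5×24)×20 = 3560 mm²; tension to near edge: (33 − 0.5×24)×20 = 420 mm². R_n = min(0.6×450×3560, 0.6×300×5240) + 1.0×450×420 = min(961.2, 943.2) + 189 = 1132.2 kN. φR_n = 0.75 × 1132.2 = 849.2 kN.
Governing: min(442.0, 1109.7, 849.2) = 442.0 kN → bolt shear.

442.0 kN (bolt shear governs)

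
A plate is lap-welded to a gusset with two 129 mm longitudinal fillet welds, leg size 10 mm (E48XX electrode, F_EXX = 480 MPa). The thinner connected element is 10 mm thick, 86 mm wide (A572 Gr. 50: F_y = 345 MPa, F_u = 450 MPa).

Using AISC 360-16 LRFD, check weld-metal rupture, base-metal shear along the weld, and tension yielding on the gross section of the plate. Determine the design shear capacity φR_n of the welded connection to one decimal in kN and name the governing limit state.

267.0 kN (gross-section yield governs)

Weld metal: throat = 0.707×10 = 7.07 mm, L = 2×129 = 258 mm. φR_n = 0.75 × 0.6 × 480 × 7.07 × 258 = 394.0 kN.
Base metal shear (10 mm plate): yield φR_n = 1.0×0.6×345×10×258 = 534.1 kN; rupture φR_n = 0.75×0.6×450×10×258 = 522.5 kN; take 522.5 kN (rupture).
Tension yield (gross): A_g = 86×10 = 860 mm². φR_n = 0.90 × 345 × 860 = 267.0 kN.
Governing: min(394.0, 522.5, 267.0) = 267.0 kN → gross-section yield.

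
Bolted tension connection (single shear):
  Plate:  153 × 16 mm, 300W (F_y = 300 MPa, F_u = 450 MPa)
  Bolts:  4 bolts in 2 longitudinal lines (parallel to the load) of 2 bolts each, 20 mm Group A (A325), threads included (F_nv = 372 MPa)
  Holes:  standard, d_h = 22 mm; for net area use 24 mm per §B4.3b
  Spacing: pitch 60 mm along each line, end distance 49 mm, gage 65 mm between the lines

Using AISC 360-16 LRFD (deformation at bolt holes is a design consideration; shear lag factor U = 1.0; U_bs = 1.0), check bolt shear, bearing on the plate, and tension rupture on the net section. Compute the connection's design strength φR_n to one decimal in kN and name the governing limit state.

350.6 kN (bolt shear governs)

Bolt shear: A_b = π(20)²/4 = 314.16 mm². φR_n = 0.75 × 372 × 314.16 × 4 × 1 = 350.6 kN.
Bearing (16 mm plate, F_u = 450 MPa): end bolts L_c = 49 − 22/2 = 38, R_n = min(1.2×38×16×450, 2.4×20×16×450) = 328.32 kN/bolt; interior L_c = 60 − 22 = 38, R_n = 328.32 kN/bolt. φR_n = 0.75 × (2×328.32 + 2×328.32) = 985.0 kN.
Tension rupture (net): A_n = (153 − 2×24)×16 = 1680 mm² (U = 1.0, A_e = A_n). φR_n = 0.75 × 450 × 1680 = 567.0 kN.
Governing: min(350.6, 985.0, 567.0) = 350.6 kN → bolt shear.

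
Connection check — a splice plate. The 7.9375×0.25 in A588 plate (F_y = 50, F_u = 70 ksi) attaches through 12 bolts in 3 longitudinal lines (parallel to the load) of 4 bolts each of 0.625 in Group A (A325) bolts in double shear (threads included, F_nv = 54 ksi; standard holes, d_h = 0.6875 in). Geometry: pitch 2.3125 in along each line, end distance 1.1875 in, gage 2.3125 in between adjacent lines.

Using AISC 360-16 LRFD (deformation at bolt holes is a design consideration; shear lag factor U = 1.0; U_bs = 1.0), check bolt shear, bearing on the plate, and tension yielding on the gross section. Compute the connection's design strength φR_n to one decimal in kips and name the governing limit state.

89.3 kips (gross-section yield governs)

Bolt shear: A_b = π(0.625)²/4 = 0.3068 in². φR_n = 0.75 × 54 × 0.3068 × 12 × 2 = 298.2 kips.
Bearing (0.25 in plate, F_u = 70 ksi): end bolts L_c = 1.1875 − 0.6875/2 = 0.84375, R_n = min(1.2×0.84375×0.25×70, 2.4×0.625×0.25×70) = 17.719 kips/bolt; interior L_c = 2.3125 − 0.6875 = 1.625, R_n = 26.25 kips/bolt. φR_n = 0.75 × (3×17.719 + 9×26.25) = 217.1 kips.
Tension yield (gross): A_g = 7.9375×0.25 = 1.9844 in². φR_n = 0.90 × 50 × 1.9844 = 89.3 kips.
Governing: min(298.2, 217.1, 89.3) = 89.3 kips → gross-section yield.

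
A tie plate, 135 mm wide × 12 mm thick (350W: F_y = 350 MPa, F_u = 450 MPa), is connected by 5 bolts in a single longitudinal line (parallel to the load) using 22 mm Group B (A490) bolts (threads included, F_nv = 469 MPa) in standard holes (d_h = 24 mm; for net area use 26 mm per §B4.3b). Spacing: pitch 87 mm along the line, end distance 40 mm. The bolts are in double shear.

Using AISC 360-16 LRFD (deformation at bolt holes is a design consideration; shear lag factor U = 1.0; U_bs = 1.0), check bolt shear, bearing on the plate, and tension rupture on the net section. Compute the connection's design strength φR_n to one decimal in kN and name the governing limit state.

Bolt shear: A_b = π(22)²/4 = 380.13 mm². φR_n = 0.75 × 469 × 380.13 × 5 × 2 = 1337.1 kN.
Bearing (12 mm plate, F_u = 450 MPa): end bolts L_c = 40 − 24/2 = 28, R_n = min(1.2×28×12×450, 2.4×22×12×450) = 181.44 kN/bolt; interior L_c = 87 − 24 = 63, R_n = 285.12 kN/bolt. φR_n = 0.75 × (1×181.44 + 4×285.12) = 991.4 kN.
Tension rupture (net): A_n = (135 − 1×26)×12 = 1308 mm² (U = 1.0, A_e = A_n). φR_n = 0.75 × 450 × 1308 = 441.5 kN.
Governing: min(1337.1, 991.4, 441.5) = 441.5 kN → net-section rupture.

441.5 kN (net-section rupture governs)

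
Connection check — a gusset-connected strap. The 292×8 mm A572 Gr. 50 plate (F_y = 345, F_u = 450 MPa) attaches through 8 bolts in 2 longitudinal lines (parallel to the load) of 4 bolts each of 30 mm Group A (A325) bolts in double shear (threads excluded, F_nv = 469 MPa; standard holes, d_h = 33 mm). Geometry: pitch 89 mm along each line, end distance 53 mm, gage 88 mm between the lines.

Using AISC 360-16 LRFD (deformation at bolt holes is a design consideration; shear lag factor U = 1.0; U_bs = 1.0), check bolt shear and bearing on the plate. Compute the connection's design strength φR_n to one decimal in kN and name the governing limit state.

1325.2 kN (bearing governs)

Bolt shear: A_b = π(30)²/4 = 706.86 mm². φR_n = 0.75 × 469 × 706.86 × 8 × 2 = 3978.2 kN.
Bearing (8 mm plate, F_u = 450 MPa): end bolts L_c = 53 − 33/2 = 36.5, R_n = min(1.2×36.5×8×450, 2.4×30×8×450) = 157.68 kN/bolt; interior L_c = 89 − 33 = 56, R_n = 241.92 kN/bolt. φR_n = 0.75 × (2×157.68 + 6×241.92) = 1325.2 kN.
Governing: min(3978.2, 1325.2) = 1325.2 kN → bearing.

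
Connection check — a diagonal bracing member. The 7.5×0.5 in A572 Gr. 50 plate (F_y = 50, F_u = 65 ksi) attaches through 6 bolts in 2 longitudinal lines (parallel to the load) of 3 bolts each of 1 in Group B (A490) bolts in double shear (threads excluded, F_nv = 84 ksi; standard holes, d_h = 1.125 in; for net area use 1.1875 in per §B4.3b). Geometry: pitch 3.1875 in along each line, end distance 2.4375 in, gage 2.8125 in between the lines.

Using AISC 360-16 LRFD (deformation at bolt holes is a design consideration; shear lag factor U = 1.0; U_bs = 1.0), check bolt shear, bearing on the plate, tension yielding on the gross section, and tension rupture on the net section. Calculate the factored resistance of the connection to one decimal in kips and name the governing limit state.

124.9 kips (net-section rupture governs)

Bolt shear: A_b = π(1)²/4 = 0.7854 in². φR_n = 0.75 × 84 × 0.7854 × 6 × 2 = 593.8 kips.
Bearing (0.5 in plate, F_u = 65 ksi): end bolts L_c = 2.4375 − 1.125/2 = 1.875, R_n = min(1.2×1.875×0.5×65, 2.4×1×0.5×65) = 73.125 kips/bolt; interior L_c = 3.1875 − 1.125 = 2.0625, R_n = 78 kips/bolt. φR_n = 0.75 × (2×73.125 + 4×78) = 343.7 kips.
Tension yield (gross): A_g = 7.5×0.5 = 3.75 in². φR_n = 0.90 × 50 × 3.75 = 168.8 kips.
Tension rupture (net): A_n = (7.5 − 2×1.1875)×0.5 = 2.5625 in² (U = 1.0, A_e = A_n). φR_n = 0.75 × 65 × 2.5625 = 124.9 kips.
Governing: min(593.8, 343.7, 168.8, 124.9) = 124.9 kips → net-section rupture.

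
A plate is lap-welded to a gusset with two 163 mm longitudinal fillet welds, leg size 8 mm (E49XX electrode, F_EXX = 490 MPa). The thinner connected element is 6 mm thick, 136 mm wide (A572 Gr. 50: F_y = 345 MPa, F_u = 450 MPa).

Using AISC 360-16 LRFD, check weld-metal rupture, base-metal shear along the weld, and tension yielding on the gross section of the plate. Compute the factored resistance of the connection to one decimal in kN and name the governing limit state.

253.4 kN (gross-section yield governs)

Weld metal: throat = 0.707×8 = 5.656 mm, L = 2×163 = 326 mm. φR_n = 0.75 × 0.6 × 490 × 5.656 × 326 = 406.6 kN.
Base metal shear (6 mm plate): yield φR_n = 1.0×0.6×345×6×326 = 404.9 kN; rupture φR_n = 0.75×0.6×450×6×326 = 396.1 kN; take 396.1 kN (rupture).
Tension yield (gross): A_g = 136×6 = 816 mm². φR_n = 0.90 × 345 × 816 = 253.4 kN.
Governing: min(406.6, 396.1, 253.4) = 253.4 kN → gross-section yield.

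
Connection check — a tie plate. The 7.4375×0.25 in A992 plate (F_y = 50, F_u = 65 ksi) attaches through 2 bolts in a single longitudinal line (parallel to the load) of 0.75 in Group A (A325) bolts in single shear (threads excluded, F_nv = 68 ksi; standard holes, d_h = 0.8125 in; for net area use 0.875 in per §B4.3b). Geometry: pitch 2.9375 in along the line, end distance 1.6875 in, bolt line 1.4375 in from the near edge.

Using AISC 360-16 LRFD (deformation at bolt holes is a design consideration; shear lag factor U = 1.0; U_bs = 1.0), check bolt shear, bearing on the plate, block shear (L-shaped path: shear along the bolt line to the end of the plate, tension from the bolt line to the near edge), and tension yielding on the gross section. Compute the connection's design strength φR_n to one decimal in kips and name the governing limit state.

36.4 kips (block shear governs)

Bolt shear: A_b = π(0.75)²/4 = 0.44179 in². φR_n = 0.75 × 68 × 0.44179 × 2 × 1 = 45.1 kips.
Bearing (0.25 in plate, F_u = 65 ksi): end bolts L_c = 1.6875 − 0.8125/2 = 1.28125, R_n = min(1.2×1.28125×0.25×65, 2.4×0.75×0.25×65) = 24.984 kips/bolt; interior L_c = 2.9375 − 0.8125 = 2.125, R_n = 29.25 kips/bolt. φR_n = 0.75 × (1×24.984 + 1×29.25) = 40.7 kips.
Block shear: shear path 1×[1.6875+1×2.9375] = 1×4.625 in, A_gv = 1.1563, A_nv = 1×(4.625 − 1.5×0.875)×0.25 = 0.82813 in²; tension to near edge: (1.4375 − 0.5×0.875)×0.25 = 0.25 in². R_n = min(0.6×65×0.82813, 0.6×50×1.1563) + 1.0×65×0.25 = min(32.297, 34.689) + 16.25 = 48.547 kips. φR_n = 0.75 × 48.547 = 36.4 kips.
Tension yield (gross): A_g = 7.4375×0.25 = 1.8594 in². φR_n = 0.90 × 50 × 1.8594 = 83.7 kips.
Governing: min(45.1, 40.7, 36.4, 83.7) = 36.4 kips → block shear.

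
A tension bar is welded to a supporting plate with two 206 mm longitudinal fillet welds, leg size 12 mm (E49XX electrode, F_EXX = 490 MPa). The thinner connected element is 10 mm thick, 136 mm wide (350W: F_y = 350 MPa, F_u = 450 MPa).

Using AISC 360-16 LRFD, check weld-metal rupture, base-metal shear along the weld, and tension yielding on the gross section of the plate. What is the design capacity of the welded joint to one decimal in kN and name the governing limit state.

428.4 kN (gross-section yield governs)

Weld metal: throat = 0.707×12 = 8.484 mm, L = 2×206 = 412 mm. φR_n = 0.75 × 0.6 × 490 × 8.484 × 412 = 770.7 kN.
Base metal shear (10 mm plate): yield φR_n = 1.0×0.6×350×10×412 = 865.2 kN; rupture φR_n = 0.75×0.6×450×10×412 = 834.3 kN; take 834.3 kN (rupture).
Tension yield (gross): A_g = 136×10 = 1360 mm². φR_n = 0.90 × 350 × 1360 = 428.4 kN.
Governing: min(770.7, 834.3, 428.4) = 428.4 kN → gross-section yield.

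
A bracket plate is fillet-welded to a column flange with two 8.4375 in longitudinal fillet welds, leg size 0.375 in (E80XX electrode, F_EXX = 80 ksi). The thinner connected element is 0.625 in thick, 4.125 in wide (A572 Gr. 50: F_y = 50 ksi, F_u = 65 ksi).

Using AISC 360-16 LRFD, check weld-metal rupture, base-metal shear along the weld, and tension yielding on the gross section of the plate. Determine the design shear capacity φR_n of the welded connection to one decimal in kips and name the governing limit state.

116.0 kips (gross-section yield governs)

Weld metal: throat = 0.707×0.375 = 0.26513 in, L = 2×8.4375 = 16.875 in. φR_n = 0.75 × 0.6 × 80 × 0.26513 × 16.875 = 161.1 kips.
Base metal shear (0.625 in plate): yield φR_n = 1.0×0.6×50×0.625×16.875 = 316.4 kips; rupture φR_n = 0.75×0.6×65×0.625×16.875 = 308.5 kips; take 308.5 kips (rupture).
Tension yield (gross): A_g = 4.125×0.625 = 2.5781 in². φR_n = 0.90 × 50 × 2.5781 = 116.0 kips.
Governing: min(161.1, 308.5, 116.0) = 116.0 kips → gross-section yield.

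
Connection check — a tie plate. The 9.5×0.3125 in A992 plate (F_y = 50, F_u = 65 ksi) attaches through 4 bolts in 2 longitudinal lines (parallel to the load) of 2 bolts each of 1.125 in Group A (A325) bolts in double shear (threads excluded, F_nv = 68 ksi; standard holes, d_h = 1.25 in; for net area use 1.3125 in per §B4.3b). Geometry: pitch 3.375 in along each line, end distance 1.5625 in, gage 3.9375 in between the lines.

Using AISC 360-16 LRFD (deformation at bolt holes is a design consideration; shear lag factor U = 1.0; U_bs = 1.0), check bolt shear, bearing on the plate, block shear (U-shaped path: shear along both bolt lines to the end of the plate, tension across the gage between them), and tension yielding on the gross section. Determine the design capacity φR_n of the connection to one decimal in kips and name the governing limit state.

Bolt shear: A_b = π(1.125)²/4 = 0.99402 in². φR_n = 0.75 × 68 × 0.99402 × 4 × 2 = 405.6 kips.
Bearing (0.3125 in plate, F_u = 65 ksi): end bolts L_c = 1.5625 − 1.25/2 = 0.9375, R_n = min(1.2×0.9375×0.3125×65, 2.4×1.125×0.3125×65) = 22.852 kips/bolt; interior L_c = 3.375 − 1.25 = 2.125, R_n = 51.797 kips/bolt. φR_n = 0.75 × (2×22.852 + 2×51.797) = 112.0 kips.
Block shear: shear path 2×[1.5625+1×3.375] = 2×4.9375 in, A_gv = 3.0859, A_nv = 2×(4.9375 − 1.5×1.3125)×0.3125 = 1.8555 in²; tension across gage: (3.9375 − 1×1.3125)×0.3125 = 0.82031 in². R_n = min(0.6×65×1.8555, 0.6×50×3.0859) + 1.0×65×0.82031 = min(72.365, 92.577) + 53.32 = 125.69 kips. φR_n = 0.75 × 125.69 = 94.3 kips.
Tension yield (gross): A_g = 9.5×0.3125 = 2.9688 in². φR_n = 0.90 × 50 × 2.9688 = 133.6 kips.
Governing: min(405.6, 112.0, 94.3, 133.6) = 94.3 kips → block shear.

94.3 kips (block shear governs)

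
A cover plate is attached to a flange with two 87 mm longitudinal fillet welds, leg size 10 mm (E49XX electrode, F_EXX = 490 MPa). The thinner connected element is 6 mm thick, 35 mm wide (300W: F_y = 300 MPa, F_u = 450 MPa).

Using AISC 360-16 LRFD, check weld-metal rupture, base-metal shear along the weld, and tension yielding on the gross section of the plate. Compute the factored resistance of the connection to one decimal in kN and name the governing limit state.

Weld metal: throat = 0.707×10 = 7.07 mm, L = 2×87 = 174 mm. φR_n = 0.75 × 0.6 × 490 × 7.07 × 174 = 271.3 kN.
Base metal shear (6 mm plate): yield φR_n = 1.0×0.6×300×6×174 = 187.9 kN; rupture φR_n = 0.75×0.6×450×6×174 = 211.4 kN; take 187.9 kN (yield).
Tension yield (gross): A_g = 35×6 = 210 mm². φR_n = 0.90 × 300 × 210 = 56.7 kN.
Governing: min(271.3, 187.9, 56.7) = 56.7 kN → gross-section yield.

56.7 kN (gross-section yield governs)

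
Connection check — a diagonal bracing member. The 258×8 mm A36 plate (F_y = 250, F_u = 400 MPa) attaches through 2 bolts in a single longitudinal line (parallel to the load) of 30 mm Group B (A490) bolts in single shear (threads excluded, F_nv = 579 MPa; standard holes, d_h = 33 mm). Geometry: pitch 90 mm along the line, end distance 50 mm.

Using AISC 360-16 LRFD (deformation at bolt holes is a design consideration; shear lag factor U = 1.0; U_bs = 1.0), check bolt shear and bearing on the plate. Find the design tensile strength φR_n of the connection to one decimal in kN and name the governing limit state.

Bolt shear: A_b = π(30)²/4 = 706.86 mm². φR_n = 0.75 × 579 × 706.86 × 2 × 1 = 613.9 kN.
Bearing (8 mm plate, F_u = 400 MPa): end bolts L_c = 50 − 33/2 = 33.5, R_n = min(1.2×33.5×8×400, 2.4×30×8×400) = 128.64 kN/bolt; interior L_c = 90 − 33 = 57, R_n = 218.88 kN/bolt. φR_n = 0.75 × (1×128.64 + 1×218.88) = 260.6 kN.
Governing: min(613.9, 260.6) = 260.6 kN → bearing.

260.6 kN (bearing governs)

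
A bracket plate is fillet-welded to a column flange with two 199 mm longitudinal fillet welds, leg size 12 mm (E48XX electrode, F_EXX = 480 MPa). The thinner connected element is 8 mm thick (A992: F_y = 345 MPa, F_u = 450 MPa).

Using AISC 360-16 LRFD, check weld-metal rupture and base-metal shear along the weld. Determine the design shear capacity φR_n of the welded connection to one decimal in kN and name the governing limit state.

644.8 kN (base-metal shear governs)

Weld metal: throat = 0.707×12 = 8.484 mm, L = 2×199 = 398 mm. φR_n = 0.75 × 0.6 × 480 × 8.484 × 398 = 729.4 kN.
Base metal shear (8 mm plate): yield φR_n = 1.0×0.6×345×8×398 = 659.1 kN; rupture φR_n = 0.75×0.6×450×8×398 = 644.8 kN; take 644.8 kN (rupture).
Governing: min(729.4, 644.8) = 644.8 kN → base-metal shear.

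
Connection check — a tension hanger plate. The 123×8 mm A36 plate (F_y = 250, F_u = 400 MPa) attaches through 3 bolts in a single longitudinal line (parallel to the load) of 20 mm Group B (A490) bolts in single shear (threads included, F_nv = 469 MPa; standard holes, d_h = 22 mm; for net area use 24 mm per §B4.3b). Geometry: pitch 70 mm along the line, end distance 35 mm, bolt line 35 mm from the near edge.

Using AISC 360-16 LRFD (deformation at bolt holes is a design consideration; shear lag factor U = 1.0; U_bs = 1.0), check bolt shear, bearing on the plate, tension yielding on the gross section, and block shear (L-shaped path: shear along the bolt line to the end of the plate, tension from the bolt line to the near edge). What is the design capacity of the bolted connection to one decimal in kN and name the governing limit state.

Bolt shear: A_b = π(20)²/4 = 314.16 mm². φR_n = 0.75 × 469 × 314.16 × 3 × 1 = 331.5 kN.
Bearing (8 mm plate, F_u = 400 MPa): end bolts L_c = 35 − 22/2 = 24, R_n = min(1.2×24×8×400, 2.4×20×8×400) = 92.16 kN/bolt; interior L_c = 70 − 22 = 48, R_n = 153.6 kN/bolt. φR_n = 0.75 × (1×92.16 + 2×153.6) = 299.5 kN.
Tension yield (gross): A_g = 123×8 = 984 mm². φR_n = 0.90 × 250 × 984 = 221.4 kN.
Block shear: shear path 1×[35+2×70] = 1×175 mm, A_gv = 1400, A_nv = 1×(175 − 2.5×24)×8 = 920 mm²; tension to near edge: (35 − 0.5×24)×8 = 184 mm². R_n = min(0.6×400×920, 0.6×250×1400) + 1.0×400×184 = min(220.8, 210) + 73.6 = 283.6 kN. φR_n = 0.75 × 283.6 = 212.7 kN.
Governing: min(331.5, 299.5, 221.4, 212.7) = 212.7 kN → block shear.

212.7 kN (block shear governs)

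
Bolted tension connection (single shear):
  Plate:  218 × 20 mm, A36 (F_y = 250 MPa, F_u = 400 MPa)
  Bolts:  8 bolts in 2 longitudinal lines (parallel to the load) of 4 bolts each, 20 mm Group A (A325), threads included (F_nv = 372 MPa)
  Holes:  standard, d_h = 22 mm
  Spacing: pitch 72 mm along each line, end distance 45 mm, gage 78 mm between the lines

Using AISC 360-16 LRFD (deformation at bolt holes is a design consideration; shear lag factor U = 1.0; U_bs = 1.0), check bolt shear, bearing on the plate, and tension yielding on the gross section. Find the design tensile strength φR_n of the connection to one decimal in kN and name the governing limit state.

701.2 kN (bolt shear governs)

Bolt shear: A_b = π(20)²/4 = 314.16 mm². φR_n = 0.75 × 372 × 314.16 × 8 × 1 = 701.2 kN.
Bearing (20 mm plate, F_u = 400 MPa): end bolts L_c = 45 − 22/2 = 34, R_n = min(1.2×34×20×400, 2.4×20×20×400) = 326.4 kN/bolt; interior L_c = 72 − 22 = 50, R_n = 384 kN/bolt. φR_n = 0.75 × (2×326.4 + 6×384) = 2217.6 kN.
Tension yield (gross): A_g = 218×20 = 4360 mm². φR_n = 0.90 × 250 × 4360 = 981.0 kN.
Governing: min(701.2, 2217.6, 981.0) = 701.2 kN → bolt shear.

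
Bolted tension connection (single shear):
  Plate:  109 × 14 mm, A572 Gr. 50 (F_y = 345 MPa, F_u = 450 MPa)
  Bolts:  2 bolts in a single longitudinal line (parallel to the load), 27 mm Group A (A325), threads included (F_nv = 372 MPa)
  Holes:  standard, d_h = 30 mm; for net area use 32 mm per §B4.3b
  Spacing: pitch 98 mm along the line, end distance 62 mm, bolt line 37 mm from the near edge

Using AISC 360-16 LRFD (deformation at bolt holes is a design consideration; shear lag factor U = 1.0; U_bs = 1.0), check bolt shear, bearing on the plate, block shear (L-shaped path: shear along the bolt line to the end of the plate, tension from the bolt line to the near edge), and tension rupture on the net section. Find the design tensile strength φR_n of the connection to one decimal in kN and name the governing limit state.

Bolt shear: A_b = π(27)²/4 = 572.56 mm². φR_n = 0.75 × 372 × 572.56 × 2 × 1 = 319.5 kN.
Bearing (14 mm plate, F_u = 450 MPa): end bolts L_c = 62 − 30/2 = 47, R_n = min(1.2×47×14×450, 2.4×27×14×450) = 355.32 kN/bolt; interior L_c = 98 − 30 = 68, R_n = 408.24 kN/bolt. φR_n = 0.75 × (1×355.32 + 1×408.24) = 572.7 kN.
Block shear: shear path 1×[62+1×98] = 1×160 mm, A_gv = 2240, A_nv = 1×(160 − 1.5×32)×14 = 1568 mm²; tension to near edge: (37 − 0.5×32)×14 = 294 mm². R_n = min(0.6×450×1568, 0.6×345×2240) + 1.0×450×294 = min(423.36, 463.68) + 132.3 = 555.66 kN. φR_n = 0.75 × 555.66 = 416.7 kN.
Tension rupture (net): A_n = (109 − 1×32)×14 = 1078 mm² (U = 1.0, A_e = A_n). φR_n = 0.75 × 450 × 1078 = 363.8 kN.
Governing: min(319.5, 572.7, 416.7, 363.8) = 319.5 kN → bolt shear.

319.5 kN (bolt shear governs)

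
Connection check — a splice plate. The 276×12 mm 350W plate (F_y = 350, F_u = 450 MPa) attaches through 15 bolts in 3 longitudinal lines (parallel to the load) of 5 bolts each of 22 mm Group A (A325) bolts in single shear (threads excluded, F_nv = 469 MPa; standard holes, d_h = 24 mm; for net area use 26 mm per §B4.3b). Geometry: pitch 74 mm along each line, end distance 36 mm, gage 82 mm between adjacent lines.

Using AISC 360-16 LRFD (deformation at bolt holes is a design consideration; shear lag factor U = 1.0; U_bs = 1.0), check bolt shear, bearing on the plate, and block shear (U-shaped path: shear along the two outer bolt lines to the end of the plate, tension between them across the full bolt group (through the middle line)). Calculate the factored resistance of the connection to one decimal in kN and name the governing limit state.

Bolt shear: A_b = π(22)²/4 = 380.13 mm². φR_n = 0.75 × 469 × 380.13 × 15 × 1 = 2005.7 kN.
Bearing (12 mm plate, F_u = 450 MPa): end bolts L_c = 36 − 24/2 = 24, R_n = min(1.2×24×12×450, 2.4×22×12×450) = 155.52 kN/bolt; interior L_c = 74 − 24 = 50, R_n = 285.12 kN/bolt. φR_n = 0.75 × (3×155.52 + 12×285.12) = 2916.0 kN.
Block shear: shear path 2×[36+4×74] = 2×332 mm, A_gv = 7968, A_nv = 2×(332 − 4.5×26)×12 = 5160 mm²; tension across gage: (164 − 2×26)×12 = 1344 mm². R_n = min(0.6×450×5160, 0.6×350×7968) + 1.0×450×1344 = min(1393.2, 1673.3) + 604.8 = 1998 kN. φR_n = 0.75 × 1998 = 1498.5 kN.
Governing: min(2005.7, 2916.0, 1498.5) = 1498.5 kN → block shear.

1498.5 kN (block shear governs)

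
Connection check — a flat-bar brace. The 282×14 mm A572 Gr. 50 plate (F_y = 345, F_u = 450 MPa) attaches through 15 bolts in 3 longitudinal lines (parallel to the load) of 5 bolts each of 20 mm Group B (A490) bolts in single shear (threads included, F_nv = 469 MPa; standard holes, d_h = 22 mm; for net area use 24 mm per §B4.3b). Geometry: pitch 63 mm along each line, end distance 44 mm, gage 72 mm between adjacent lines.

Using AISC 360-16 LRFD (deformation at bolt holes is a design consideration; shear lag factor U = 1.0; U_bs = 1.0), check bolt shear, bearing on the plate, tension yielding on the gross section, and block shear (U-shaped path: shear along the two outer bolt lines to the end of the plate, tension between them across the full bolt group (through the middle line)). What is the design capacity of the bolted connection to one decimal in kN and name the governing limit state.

1225.9 kN (gross-section yield governs)

Bolt shear: A_b = π(20)²/4 = 314.16 mm². φR_n = 0.75 × 469 × 314.16 × 15 × 1 = 1657.6 kN.
Bearing (14 mm plate, F_u = 450 MPa): end bolts L_c = 44 − 22/2 = 33, R_n = min(1.2×33×14×450, 2.4×20×14×450) = 249.48 kN/bolt; interior L_c = 63 − 22 = 41, R_n = 302.4 kN/bolt. φR_n = 0.75 × (3×249.48 + 12×302.4) = 3282.9 kN.
Tension yield (gross): A_g = 282×14 = 3948 mm². φR_n = 0.90 × 345 × 3948 = 1225.9 kN.
Block shear: shear path 2×[44+4×63] = 2×296 mm, A_gv = 8288, A_nv = 2×(296 − 4.5×24)×14 = 5264 mm²; tension across gage: (144 − 2×24)×14 = 1344 mm². R_n = min(0.6×450×5264, 0.6×345×8288) + 1.0×450×1344 = min(1421.3, 1715.6) + 604.8 = 2026.1 kN. φR_n = 0.75 × 2026.1 = 1519.6 kN.
Governing: min(1657.6, 3282.9, 1225.9, 1519.6) = 1225.9 kN → gross-section yield.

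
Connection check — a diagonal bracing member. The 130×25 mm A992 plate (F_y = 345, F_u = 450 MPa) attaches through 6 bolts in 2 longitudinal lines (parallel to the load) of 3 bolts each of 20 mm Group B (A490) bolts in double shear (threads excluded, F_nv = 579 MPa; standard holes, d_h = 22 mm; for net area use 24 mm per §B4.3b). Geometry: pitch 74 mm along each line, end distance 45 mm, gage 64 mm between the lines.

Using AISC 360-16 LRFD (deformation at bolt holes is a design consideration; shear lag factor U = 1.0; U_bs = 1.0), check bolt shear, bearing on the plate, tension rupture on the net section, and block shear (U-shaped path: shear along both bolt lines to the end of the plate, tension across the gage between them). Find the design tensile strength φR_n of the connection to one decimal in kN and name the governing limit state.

691.9 kN (net-section rupture governs)

Bolt shear: A_b = π(20)²/4 = 314.16 mm². φR_n = 0.75 × 579 × 314.16 × 6 × 2 = 1637.1 kN.
Bearing (25 mm plate, F_u = 450 MPa): end bolts L_c = 45 − 22/2 = 34, R_n = min(1.2×34×25×450, 2.4×20×25×450) = 459 kN/bolt; interior L_c = 74 − 22 = 52, R_n = 540 kN/bolt. φR_n = 0.75 × (2×459 + 4×540) = 2308.5 kN.
Tension rupture (net): A_n = (130 − 2×24)×25 = 2050 mm² (U = 1.0, A_e = A_n). φR_n = 0.75 × 450 × 2050 = 691.9 kN.
Block shear: shear path 2×[45+2×74] = 2×193 mm, A_gv = 9650, A_nv = 2×(193 − 2.5×24)×25 = 6650 mm²; tension across gage: (64 − 1×24)×25 = 1000 mm². R_n = min(0.6×450×6650, 0.6×345×9650) + 1.0×450×1000 = min(1795.5, 1997.6) + 450 = 2245.5 kN. φR_n = 0.75 × 2245.5 = 1684.1 kN.
Governing: min(1637.1, 2308.5, 691.9, 1684.1) = 691.9 kN → net-section rupture.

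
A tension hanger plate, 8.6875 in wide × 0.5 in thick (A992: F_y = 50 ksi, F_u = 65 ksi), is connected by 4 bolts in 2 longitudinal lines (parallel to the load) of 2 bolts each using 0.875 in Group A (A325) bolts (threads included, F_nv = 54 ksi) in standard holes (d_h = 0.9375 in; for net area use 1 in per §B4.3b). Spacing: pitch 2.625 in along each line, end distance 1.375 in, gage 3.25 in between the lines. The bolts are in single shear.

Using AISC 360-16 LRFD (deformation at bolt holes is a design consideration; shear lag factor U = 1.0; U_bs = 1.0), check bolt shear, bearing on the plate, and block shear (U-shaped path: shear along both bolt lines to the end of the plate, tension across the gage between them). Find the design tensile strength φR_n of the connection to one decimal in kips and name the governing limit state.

Bolt shear: A_b = π(0.875)²/4 = 0.60132 in². φR_n = 0.75 × 54 × 0.60132 × 4 × 1 = 97.4 kips.
Bearing (0.5 in plate, F_u = 65 ksi): end bolts L_c = 1.375 − 0.9375/2 = 0.90625, R_n = min(1.2×0.90625×0.5×65, 2.4×0.875×0.5×65) = 35.344 kips/bolt; interior L_c = 2.625 − 0.9375 = 1.6875, R_n = 65.813 kips/bolt. φR_n = 0.75 × (2×35.344 + 2×65.813) = 151.7 kips.
Block shear: shear path 2×[1.375+1×2.625] = 2×4 in, A_gv = 4, A_nv = 2×(4 − 1.5×1)×0.5 = 2.5 in²; tension across gage: (3.25 − 1×1)×0.5 = 1.125 in². R_n = min(0.6×65×2.5, 0.6×50×4) + 1.0×65×1.125 = min(97.5, 120) + 73.125 = 170.63 kips. φR_n = 0.75 × 170.63 = 128.0 kips.
Governing: min(97.4, 151.7, 128.0) = 97.4 kips → bolt shear.

97.4 kips (bolt shear governs)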